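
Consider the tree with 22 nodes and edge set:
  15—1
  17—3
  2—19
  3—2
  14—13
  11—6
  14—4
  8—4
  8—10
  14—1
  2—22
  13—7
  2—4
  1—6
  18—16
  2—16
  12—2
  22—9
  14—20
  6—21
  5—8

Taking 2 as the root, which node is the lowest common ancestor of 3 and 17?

3

Path 3→root: 3 2; path 17→root: 17 3 2.
First common node: 3.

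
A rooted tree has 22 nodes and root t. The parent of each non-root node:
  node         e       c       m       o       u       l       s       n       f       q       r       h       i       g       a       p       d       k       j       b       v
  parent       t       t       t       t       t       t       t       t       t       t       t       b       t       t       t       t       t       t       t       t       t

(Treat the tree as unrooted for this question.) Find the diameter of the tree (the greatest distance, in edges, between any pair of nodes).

A longest path is h-b-t-l, with 3 edges.

3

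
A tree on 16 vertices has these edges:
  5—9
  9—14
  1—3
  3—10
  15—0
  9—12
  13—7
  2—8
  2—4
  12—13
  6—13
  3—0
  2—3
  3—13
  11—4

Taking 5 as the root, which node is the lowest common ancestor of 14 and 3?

9

Ancestors of 14 (toward the root): 14, 9, 5.
Ancestors of 3: 3, 13, 12, 9, 5.
The deepest node appearing in both lists is 9.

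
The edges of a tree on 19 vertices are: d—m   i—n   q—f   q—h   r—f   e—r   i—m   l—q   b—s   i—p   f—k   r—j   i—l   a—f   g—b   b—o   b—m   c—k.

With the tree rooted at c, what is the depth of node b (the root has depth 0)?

7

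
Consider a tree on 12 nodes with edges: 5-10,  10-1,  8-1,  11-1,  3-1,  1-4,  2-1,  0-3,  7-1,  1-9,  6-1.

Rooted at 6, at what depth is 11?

2

Path from 6 to 11: 6 → 1 → 11, which has 2 edges.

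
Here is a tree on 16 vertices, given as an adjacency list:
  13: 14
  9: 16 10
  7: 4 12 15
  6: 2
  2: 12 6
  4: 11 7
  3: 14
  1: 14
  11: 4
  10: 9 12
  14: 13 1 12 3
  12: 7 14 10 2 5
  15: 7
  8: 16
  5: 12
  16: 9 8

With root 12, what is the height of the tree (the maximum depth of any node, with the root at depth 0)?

8 sits deepest: 12-10-9-16-8 — 4 edges from the root.

4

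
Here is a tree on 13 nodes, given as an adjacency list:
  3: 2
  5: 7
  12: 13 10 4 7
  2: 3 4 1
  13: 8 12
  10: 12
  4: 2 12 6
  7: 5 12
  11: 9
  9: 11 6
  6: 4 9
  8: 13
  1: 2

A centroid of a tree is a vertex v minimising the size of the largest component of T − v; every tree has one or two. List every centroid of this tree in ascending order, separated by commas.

Delete 4: the remaining components have sizes 6, 3, 3. Max 6 ≤ 6, so 4 is a centroid.
Every other node leaves some component of size > 6, so the centroid is unique.

4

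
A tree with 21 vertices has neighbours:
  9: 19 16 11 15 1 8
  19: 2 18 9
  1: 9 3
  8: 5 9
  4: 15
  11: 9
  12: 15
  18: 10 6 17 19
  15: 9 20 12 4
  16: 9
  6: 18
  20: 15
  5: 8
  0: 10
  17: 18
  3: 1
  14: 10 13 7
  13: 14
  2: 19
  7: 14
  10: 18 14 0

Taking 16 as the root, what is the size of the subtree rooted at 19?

10

Descendants of 19 (including itself): 19, 18, 2, 17, 10, 6, 0, 14, 7, 13. That's 10.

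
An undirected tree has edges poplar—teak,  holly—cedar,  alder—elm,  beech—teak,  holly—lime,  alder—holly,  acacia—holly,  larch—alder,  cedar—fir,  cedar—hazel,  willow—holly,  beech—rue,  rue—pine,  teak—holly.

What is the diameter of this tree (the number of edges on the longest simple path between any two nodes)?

6

BFS from pine reaches larch last, at distance 6; BFS from larch confirms no node is farther.
Path: pine – rue – beech – teak – holly – alder – larch.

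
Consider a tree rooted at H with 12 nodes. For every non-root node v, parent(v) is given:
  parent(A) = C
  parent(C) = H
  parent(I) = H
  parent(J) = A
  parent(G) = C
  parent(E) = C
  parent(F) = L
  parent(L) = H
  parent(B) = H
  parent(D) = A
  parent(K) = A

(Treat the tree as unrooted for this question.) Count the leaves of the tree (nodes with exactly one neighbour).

Exactly 8 nodes have a single neighbour: B, D, E, F, G, I, J, K.

8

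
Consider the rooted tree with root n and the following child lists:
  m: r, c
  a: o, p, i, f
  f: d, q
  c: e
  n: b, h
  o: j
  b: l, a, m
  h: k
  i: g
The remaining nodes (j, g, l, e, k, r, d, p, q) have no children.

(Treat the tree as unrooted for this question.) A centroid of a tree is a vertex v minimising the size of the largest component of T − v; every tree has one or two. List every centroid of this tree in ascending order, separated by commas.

a, b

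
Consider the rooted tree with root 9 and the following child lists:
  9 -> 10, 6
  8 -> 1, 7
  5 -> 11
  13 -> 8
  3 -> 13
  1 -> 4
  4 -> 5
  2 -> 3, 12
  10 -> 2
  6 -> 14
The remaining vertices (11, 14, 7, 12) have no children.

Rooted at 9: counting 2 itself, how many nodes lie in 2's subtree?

10

The subtree rooted at 2 contains: 2, 12, 3, 13, 8, 7, 1, 4, 5, 11 — 10 nodes.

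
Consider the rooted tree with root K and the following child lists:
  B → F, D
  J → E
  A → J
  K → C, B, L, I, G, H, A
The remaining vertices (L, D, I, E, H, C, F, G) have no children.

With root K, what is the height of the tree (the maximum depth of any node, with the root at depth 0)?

E sits deepest: K–A–J–E — 3 edges from the root.

3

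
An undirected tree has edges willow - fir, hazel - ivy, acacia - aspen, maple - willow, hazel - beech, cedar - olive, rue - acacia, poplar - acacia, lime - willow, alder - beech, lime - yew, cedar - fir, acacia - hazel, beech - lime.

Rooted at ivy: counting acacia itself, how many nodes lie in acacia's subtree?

4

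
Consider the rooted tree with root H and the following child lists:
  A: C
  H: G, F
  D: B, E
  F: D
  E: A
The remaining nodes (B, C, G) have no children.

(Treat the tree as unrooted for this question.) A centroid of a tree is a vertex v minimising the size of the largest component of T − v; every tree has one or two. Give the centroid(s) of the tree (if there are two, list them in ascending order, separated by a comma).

Removing D splits the tree into components of sizes 3, 3, 1; the largest is 3 ≤ ⌊8/2⌋ = 4.
Every other node leaves some component of size > 4, so the centroid is unique.

D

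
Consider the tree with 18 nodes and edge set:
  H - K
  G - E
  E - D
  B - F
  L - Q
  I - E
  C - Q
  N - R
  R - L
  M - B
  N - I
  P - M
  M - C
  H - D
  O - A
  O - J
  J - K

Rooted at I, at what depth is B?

Path from I to B: I–N–R–L–Q–C–M–B, which has 7 edges.

7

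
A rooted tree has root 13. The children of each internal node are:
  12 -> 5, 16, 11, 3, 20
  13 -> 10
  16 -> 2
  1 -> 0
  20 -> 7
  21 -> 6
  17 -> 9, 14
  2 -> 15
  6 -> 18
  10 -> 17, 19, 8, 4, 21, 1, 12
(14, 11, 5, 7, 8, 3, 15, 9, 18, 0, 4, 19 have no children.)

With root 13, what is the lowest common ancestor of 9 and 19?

10

Path 9→root: 9 17 10 13; path 19→root: 19 10 13.
First common node: 10.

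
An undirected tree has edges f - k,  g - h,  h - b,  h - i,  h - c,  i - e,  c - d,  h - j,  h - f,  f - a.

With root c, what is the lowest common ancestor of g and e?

Path g→root: g h c; path e→root: e i h c.
First common node: h.

h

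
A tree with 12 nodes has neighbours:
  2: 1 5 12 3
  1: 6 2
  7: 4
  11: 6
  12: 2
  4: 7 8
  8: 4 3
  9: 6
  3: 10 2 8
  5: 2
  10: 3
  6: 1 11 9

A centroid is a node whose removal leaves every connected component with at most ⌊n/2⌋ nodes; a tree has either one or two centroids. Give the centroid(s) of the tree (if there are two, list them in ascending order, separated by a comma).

2

If 2 is removed the pieces have sizes 5, 4, 1, 1, all ≤ ⌊12/2⌋ = 6.
Every other node leaves some component of size > 6, so the centroid is unique.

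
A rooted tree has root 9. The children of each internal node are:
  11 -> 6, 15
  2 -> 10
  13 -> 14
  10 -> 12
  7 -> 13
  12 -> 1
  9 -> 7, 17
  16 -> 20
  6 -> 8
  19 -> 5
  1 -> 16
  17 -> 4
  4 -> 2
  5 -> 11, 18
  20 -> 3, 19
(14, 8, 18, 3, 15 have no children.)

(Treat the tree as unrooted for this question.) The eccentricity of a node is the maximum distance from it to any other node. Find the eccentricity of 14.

16

A farthest node from 14 is 8.
The path 14–13–7–9–17–4–2–10–12–1–16–20–19–5–11–6–8 has 16 edges.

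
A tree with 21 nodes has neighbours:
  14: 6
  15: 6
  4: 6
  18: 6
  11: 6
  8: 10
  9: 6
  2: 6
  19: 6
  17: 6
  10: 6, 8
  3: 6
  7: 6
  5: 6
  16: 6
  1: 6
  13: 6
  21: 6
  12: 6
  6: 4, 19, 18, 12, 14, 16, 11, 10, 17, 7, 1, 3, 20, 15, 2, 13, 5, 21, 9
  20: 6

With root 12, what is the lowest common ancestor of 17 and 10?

6

17's ancestor chain is 17, 6, 12 and 10's is 10, 6, 12; they first meet at 6.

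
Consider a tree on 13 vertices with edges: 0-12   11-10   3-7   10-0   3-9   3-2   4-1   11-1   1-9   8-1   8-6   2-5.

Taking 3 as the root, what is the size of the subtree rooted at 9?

Descendants of 9 (including itself): 9, 1, 11, 8, 4, 10, 6, 0, 12. That's 9.

9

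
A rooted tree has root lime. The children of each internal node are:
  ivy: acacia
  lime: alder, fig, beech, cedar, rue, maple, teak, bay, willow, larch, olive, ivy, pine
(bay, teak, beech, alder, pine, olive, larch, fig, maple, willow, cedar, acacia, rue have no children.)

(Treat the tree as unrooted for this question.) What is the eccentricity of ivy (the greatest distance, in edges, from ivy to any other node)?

The node farthest from ivy is willow (olive, beech, teak, alder, bay, fig, larch, maple, rue, cedar, pine also at distance 2), via ivy – lime – willow — 2 edges.

2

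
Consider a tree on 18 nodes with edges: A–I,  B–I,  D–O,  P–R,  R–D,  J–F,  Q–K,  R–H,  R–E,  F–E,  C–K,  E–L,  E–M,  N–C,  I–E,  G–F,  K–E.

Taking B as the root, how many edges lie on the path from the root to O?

5

Climbing from O to the root: O – D – R – E – I – B. That's 5 steps.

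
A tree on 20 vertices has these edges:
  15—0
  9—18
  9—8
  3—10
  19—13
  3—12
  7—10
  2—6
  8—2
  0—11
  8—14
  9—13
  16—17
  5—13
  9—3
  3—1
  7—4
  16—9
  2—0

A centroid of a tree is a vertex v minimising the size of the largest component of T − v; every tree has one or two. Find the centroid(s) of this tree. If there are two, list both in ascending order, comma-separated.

9

Delete 9: the remaining components have sizes 7, 6, 3, 2, 1. Max 7 ≤ 10, so 9 is a centroid.
No neighbour of 9 does as well, so 9 is the unique centroid.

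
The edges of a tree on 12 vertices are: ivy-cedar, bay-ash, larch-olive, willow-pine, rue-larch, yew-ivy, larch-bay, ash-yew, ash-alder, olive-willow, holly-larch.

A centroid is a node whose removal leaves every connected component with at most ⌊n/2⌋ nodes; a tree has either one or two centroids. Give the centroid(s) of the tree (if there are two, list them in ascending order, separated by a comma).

bay, larch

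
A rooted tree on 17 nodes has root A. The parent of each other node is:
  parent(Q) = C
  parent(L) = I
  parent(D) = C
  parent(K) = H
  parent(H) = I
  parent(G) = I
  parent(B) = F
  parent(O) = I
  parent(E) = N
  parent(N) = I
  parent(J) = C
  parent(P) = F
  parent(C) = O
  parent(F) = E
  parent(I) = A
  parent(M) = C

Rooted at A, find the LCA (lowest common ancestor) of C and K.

C's ancestor chain is C, O, I, A and K's is K, H, I, A; they first meet at I.

I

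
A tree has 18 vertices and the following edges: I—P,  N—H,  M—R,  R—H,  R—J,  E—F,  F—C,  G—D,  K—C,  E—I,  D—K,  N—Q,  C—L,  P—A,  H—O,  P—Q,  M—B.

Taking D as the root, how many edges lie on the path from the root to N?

Climbing from N to the root: N–Q–P–I–E–F–C–K–D. That's 8 steps.

8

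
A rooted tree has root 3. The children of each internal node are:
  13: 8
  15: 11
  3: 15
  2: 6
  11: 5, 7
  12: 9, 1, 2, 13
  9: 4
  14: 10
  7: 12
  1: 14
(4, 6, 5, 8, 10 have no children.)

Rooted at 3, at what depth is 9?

5

Path from 3 to 9: 3 → 15 → 11 → 7 → 12 → 9, which has 5 edges.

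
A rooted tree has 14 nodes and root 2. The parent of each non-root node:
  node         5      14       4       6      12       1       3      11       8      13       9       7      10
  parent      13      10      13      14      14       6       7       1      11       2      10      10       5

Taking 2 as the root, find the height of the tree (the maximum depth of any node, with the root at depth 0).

8

The longest root-to-leaf path is 2 – 13 – 5 – 10 – 14 – 6 – 1 – 11 – 8 (8 edges).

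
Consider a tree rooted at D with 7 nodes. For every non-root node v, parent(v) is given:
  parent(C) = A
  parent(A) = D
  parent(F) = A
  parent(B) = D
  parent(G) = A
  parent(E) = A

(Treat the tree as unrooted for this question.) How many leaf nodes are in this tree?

5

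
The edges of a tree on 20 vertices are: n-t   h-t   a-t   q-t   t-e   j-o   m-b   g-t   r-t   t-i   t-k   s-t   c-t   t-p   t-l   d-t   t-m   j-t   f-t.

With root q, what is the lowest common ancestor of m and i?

Path m→root: m t q; path i→root: i t q.
First common node: t.

t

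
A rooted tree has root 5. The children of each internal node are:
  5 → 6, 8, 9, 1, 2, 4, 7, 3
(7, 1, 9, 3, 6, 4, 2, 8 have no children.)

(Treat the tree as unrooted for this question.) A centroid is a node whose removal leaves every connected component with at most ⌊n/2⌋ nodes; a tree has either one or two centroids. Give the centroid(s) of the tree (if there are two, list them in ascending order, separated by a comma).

If 5 is removed the pieces have sizes 1, 1, 1, 1, 1, 1, 1, 1, all ≤ ⌊9/2⌋ = 4.
Every other node leaves some component of size > 4, so the centroid is unique.

5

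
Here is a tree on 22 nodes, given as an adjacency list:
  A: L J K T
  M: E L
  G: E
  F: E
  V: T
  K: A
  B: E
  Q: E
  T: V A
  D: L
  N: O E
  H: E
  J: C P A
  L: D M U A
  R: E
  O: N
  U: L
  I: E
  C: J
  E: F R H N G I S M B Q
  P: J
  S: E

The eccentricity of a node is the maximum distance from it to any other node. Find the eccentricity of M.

4

A farthest node from M is C (V, P also at distance 4).
The path M – L – A – J – C has 4 edges.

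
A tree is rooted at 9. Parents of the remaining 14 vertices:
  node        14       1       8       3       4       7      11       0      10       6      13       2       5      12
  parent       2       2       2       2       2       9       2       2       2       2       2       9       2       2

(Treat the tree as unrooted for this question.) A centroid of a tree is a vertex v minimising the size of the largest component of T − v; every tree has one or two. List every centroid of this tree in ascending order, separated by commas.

Removing 2 splits the tree into components of sizes 2, 1, 1, 1, 1, 1, 1, 1, 1, 1, 1, 1, 1; the largest is 2 ≤ ⌊15/2⌋ = 7.
No neighbour of 2 does as well, so 2 is the unique centroid.

2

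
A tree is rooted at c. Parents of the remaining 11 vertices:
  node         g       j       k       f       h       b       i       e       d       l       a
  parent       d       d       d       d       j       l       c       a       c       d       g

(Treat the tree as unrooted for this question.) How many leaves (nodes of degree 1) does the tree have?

6

The leaves are b, e, f, h, i, k.
That is 6 leaves.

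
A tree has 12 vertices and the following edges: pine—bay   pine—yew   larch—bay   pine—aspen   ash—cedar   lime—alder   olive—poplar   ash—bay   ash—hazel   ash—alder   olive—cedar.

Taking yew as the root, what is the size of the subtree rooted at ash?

ash's subtree: {ash, alder, cedar, hazel, lime, olive, poplar}, size 7.

7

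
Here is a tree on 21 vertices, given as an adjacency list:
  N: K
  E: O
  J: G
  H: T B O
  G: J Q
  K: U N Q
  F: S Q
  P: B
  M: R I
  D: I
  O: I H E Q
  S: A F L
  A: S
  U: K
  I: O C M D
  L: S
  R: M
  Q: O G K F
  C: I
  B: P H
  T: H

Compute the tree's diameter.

A longest path is R-M-I-O-Q-F-S-A, with 7 edges.

7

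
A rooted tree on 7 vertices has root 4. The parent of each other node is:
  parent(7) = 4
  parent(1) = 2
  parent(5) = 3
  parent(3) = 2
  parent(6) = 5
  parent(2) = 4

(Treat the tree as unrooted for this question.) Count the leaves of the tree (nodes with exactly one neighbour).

Degree-1 nodes: 1, 6, 7 — 3 of them.

3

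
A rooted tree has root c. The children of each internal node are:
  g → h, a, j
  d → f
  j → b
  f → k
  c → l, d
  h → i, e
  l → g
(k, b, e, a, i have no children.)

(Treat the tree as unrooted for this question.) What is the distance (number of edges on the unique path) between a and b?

3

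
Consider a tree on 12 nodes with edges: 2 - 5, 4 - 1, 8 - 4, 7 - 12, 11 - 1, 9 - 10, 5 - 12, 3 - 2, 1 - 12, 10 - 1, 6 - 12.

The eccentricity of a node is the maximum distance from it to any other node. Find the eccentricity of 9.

Distances from 9 peak at 6, attained at 3.
9 – 10 – 1 – 12 – 5 – 2 – 3

6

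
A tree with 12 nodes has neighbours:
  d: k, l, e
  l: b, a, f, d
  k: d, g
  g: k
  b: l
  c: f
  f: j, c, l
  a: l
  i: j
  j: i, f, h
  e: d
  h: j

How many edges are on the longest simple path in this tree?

6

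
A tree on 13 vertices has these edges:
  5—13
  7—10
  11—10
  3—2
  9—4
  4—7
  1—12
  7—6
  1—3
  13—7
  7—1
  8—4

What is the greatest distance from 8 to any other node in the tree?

5

A farthest node from 8 is 2.
The path 8 – 4 – 7 – 1 – 3 – 2 has 5 edges.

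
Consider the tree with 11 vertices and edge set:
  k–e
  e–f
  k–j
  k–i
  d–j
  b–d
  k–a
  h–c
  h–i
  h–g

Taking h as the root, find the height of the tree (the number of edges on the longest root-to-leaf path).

5

A deepest node is b, reached by h-i-k-j-d-b.
That path has 5 edges, so the height is 5.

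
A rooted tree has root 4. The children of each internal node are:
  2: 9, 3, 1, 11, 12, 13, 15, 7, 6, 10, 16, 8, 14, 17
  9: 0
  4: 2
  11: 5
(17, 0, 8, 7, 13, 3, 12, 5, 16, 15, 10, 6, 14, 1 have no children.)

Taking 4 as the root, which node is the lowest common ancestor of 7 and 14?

2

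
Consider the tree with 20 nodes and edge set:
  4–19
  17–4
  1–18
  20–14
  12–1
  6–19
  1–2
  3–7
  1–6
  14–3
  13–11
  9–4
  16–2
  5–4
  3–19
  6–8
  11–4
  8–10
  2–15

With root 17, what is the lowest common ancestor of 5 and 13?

Path 5→root: 5 4 17; path 13→root: 13 11 4 17.
First common node: 4.

4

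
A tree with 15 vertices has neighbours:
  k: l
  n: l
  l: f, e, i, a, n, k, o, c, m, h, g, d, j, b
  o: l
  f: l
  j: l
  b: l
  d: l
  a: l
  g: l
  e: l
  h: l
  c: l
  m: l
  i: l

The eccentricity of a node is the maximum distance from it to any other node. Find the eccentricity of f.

2

The node farthest from f is i (b, e, c, g, o, k, a, n, d, j, h, m also at distance 2), via f-l-i — 2 edges.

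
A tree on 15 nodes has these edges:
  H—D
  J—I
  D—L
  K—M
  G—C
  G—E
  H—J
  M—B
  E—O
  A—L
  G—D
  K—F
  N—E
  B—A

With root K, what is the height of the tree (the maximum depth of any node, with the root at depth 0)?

8

N sits deepest: K – M – B – A – L – D – G – E – N — 8 edges from the root.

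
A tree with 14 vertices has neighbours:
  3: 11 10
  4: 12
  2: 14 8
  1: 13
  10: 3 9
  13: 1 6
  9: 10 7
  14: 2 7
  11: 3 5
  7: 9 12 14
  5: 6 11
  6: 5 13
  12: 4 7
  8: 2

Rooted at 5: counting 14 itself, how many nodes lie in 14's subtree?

3

14's subtree: {14, 2, 8}, size 3.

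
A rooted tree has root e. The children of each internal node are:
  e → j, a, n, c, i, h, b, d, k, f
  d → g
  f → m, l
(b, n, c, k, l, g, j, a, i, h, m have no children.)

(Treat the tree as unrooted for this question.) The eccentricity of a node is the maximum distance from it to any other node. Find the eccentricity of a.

3

Distances from a peak at 3, attained at g (m, l also at distance 3).
a-e-d-g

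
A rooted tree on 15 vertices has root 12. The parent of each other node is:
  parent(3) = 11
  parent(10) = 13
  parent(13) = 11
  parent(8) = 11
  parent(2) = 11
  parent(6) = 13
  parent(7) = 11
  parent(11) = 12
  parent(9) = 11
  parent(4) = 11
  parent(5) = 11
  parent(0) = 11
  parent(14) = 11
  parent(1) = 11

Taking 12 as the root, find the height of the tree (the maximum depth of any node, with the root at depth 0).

3

A deepest node is 6, reached by 12 – 11 – 13 – 6.
That path has 3 edges, so the height is 3.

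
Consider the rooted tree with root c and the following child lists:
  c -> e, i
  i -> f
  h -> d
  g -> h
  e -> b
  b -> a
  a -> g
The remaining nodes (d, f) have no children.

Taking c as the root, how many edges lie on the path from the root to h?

5

Climbing from h to the root: h–g–a–b–e–c. That's 5 steps.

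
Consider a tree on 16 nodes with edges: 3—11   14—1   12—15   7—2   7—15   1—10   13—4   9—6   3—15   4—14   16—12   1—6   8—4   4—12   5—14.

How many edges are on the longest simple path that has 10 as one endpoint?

Distances from 10 peak at 7, attained at 2 (11 also at distance 7).
10–1–14–4–12–15–7–2

7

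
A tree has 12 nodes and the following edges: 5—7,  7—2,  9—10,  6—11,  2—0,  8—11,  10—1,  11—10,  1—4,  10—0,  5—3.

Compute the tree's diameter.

7

A longest path is 3 - 5 - 7 - 2 - 0 - 10 - 1 - 4, with 7 edges.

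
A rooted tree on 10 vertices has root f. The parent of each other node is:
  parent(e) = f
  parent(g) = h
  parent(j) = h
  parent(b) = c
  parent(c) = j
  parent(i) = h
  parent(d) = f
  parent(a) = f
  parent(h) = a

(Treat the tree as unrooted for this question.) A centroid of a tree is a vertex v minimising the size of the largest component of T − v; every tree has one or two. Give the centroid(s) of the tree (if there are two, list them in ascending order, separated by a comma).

h

Delete h: the remaining components have sizes 4, 3, 1, 1. Max 4 ≤ 5, so h is a centroid.
No neighbour of h does as well, so h is the unique centroid.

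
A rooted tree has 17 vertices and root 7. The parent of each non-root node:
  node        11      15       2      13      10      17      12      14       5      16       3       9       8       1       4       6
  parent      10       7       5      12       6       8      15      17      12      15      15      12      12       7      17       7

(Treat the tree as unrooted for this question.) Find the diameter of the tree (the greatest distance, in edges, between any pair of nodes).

8

Starting from 11, a farthest node is 14 at distance 8.
One longest path: 11 – 10 – 6 – 7 – 15 – 12 – 8 – 17 – 14.
So the diameter is 8.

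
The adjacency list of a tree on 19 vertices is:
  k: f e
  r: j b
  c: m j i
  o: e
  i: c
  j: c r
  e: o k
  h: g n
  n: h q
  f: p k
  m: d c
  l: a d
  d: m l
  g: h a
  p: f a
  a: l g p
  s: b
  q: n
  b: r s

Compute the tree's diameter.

Starting from s, a farthest node is o at distance 13.
One longest path: s – b – r – j – c – m – d – l – a – p – f – k – e – o.
So the diameter is 13.

13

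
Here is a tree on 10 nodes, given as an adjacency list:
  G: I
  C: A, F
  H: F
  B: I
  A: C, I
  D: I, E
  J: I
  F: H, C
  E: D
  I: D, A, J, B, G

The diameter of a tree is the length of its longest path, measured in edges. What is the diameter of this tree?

6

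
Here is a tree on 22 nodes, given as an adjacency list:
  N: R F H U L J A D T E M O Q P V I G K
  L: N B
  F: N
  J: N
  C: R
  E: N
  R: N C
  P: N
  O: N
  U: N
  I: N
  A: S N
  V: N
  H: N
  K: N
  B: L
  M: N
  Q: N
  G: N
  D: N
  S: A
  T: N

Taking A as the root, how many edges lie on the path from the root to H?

2

A – N – H — 2 edges.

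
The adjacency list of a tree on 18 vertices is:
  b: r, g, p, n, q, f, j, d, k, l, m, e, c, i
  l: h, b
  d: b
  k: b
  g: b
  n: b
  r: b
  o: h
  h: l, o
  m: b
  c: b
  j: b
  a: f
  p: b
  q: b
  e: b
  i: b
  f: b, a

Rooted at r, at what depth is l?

r – b – l — 2 edges.

2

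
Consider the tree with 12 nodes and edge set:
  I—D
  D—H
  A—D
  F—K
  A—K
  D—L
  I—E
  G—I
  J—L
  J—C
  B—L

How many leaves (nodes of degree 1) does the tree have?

6

Exactly 6 nodes have a single neighbour: B, C, E, F, G, H.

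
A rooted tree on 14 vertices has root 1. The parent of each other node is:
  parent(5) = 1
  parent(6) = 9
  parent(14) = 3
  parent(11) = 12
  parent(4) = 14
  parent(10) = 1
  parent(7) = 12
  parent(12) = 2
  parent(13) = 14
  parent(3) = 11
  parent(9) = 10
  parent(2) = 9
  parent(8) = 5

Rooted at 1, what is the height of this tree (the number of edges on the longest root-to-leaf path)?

A deepest node is 4, reached by 1 – 10 – 9 – 2 – 12 – 11 – 3 – 14 – 4.
That path has 8 edges, so the height is 8.

8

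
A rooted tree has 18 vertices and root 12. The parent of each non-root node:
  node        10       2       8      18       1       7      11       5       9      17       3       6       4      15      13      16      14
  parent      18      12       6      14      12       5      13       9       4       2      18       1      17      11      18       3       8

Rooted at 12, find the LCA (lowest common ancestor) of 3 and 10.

Path 3→root: 3 18 14 8 6 1 12; path 10→root: 10 18 14 8 6 1 12.
First common node: 18.

18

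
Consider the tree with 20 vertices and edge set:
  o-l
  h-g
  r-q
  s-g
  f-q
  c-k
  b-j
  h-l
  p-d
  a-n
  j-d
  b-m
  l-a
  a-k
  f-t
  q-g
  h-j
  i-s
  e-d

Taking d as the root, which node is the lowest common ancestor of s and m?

j

s's ancestor chain is s, g, h, j, d and m's is m, b, j, d; they first meet at j.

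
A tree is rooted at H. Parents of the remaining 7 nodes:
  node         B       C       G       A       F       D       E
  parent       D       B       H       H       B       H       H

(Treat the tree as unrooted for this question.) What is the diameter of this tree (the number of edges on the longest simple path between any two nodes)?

Starting from F, a farthest node is G at distance 4.
One longest path: F–B–D–H–G.
So the diameter is 4.

4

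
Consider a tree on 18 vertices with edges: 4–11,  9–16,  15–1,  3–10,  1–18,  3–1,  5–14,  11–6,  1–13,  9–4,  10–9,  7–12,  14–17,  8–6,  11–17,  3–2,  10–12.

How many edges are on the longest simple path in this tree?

9

A longest path is 5 – 14 – 17 – 11 – 4 – 9 – 10 – 3 – 1 – 18, with 9 edges.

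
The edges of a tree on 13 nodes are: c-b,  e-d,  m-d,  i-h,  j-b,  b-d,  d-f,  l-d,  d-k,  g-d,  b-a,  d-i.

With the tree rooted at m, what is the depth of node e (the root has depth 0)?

2

Path from m to e: m–d–e, which has 2 edges.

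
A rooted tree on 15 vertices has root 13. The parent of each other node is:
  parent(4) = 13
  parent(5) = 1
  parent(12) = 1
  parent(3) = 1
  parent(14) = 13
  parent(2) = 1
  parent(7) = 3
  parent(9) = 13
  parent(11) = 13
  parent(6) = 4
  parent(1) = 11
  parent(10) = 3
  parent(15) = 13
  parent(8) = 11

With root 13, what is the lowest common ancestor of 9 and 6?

13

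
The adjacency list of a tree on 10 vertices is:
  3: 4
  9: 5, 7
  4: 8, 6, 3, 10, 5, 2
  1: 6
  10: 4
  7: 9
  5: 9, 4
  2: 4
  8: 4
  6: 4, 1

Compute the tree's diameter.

A longest path is 7 - 9 - 5 - 4 - 6 - 1, with 5 edges.

5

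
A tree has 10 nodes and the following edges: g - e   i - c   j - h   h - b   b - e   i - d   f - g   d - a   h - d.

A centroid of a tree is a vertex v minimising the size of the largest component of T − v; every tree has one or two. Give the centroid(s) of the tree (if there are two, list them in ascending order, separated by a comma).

h

Delete h: the remaining components have sizes 4, 4, 1. Max 4 ≤ 5, so h is a centroid.
No neighbour of h does as well, so h is the unique centroid.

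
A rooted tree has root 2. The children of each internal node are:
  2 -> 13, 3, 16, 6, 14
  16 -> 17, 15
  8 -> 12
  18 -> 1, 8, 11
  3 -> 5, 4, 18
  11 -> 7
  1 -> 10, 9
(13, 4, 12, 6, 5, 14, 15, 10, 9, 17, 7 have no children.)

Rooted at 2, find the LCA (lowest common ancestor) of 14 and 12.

2

14's ancestor chain is 14, 2 and 12's is 12, 8, 18, 3, 2; they first meet at 2.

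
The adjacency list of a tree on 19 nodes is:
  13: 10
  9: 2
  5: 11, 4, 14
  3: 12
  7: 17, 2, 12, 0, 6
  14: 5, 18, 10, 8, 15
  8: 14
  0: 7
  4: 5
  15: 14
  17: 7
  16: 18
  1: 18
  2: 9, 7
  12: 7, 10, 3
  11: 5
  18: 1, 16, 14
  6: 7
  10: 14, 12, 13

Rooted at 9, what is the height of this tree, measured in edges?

7

16 sits deepest: 9-2-7-12-10-14-18-16 — 7 edges from the root.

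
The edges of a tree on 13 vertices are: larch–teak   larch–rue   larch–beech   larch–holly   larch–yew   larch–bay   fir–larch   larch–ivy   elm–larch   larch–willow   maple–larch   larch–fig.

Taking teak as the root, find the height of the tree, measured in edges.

2

A deepest node is rue, reached by teak–larch–rue.
That path has 2 edges, so the height is 2.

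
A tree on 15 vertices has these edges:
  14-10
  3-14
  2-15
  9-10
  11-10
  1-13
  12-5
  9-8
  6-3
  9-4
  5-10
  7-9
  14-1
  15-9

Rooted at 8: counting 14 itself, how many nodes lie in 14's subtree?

5

14's subtree: {14, 1, 3, 13, 6}, size 5.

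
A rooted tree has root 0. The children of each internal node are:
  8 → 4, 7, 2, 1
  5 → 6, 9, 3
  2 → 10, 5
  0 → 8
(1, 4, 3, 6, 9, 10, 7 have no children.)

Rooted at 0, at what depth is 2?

2

Climbing from 2 to the root: 2 – 8 – 0. That's 2 steps.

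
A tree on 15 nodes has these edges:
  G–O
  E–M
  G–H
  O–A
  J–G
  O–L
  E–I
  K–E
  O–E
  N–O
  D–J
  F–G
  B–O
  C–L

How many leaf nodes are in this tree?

10

The leaves are A, B, C, D, F, H, I, K, M, N.
That is 10 leaves.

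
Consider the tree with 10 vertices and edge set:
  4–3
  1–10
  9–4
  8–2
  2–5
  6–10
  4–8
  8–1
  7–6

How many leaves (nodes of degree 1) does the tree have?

4

The leaves are 3, 5, 7, 9.
That is 4 leaves.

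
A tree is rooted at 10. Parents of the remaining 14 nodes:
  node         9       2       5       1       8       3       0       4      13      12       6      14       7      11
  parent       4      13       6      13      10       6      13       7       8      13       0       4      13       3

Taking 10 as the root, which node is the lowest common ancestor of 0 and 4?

Path 0→root: 0 13 8 10; path 4→root: 4 7 13 8 10.
First common node: 13.

13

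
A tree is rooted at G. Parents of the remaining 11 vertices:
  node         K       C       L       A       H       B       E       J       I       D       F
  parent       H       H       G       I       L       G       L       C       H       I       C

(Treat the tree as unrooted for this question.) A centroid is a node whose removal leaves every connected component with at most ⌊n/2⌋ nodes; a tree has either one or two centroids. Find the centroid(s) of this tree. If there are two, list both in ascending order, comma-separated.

If H is removed the pieces have sizes 4, 3, 3, 1, all ≤ ⌊12/2⌋ = 6.
No neighbour of H does as well, so H is the unique centroid.

H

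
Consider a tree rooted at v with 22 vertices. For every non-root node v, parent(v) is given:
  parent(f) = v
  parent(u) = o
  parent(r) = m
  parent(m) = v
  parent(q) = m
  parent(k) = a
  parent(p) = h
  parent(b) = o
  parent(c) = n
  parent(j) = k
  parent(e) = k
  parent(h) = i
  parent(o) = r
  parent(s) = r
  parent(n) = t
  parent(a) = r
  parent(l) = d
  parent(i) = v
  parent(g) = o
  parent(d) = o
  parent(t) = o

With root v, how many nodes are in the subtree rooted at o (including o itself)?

o's subtree: {o, u, t, d, b, g, n, l, c}, size 9.

9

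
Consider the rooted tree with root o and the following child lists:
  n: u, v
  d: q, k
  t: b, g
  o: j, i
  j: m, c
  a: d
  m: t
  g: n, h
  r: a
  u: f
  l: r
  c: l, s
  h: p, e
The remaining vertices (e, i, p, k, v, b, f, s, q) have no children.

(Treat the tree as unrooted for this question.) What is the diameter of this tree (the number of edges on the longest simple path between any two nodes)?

A longest path is k - d - a - r - l - c - j - m - t - g - n - u - f, with 12 edges.

12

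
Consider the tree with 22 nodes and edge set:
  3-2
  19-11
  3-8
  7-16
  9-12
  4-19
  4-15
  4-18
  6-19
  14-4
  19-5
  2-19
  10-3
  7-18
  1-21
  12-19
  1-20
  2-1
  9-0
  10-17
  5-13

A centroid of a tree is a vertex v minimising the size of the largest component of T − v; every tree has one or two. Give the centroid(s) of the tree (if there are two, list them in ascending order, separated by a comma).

If 19 is removed the pieces have sizes 8, 6, 3, 2, 1, 1, all ≤ ⌊22/2⌋ = 11.
No neighbour of 19 does as well, so 19 is the unique centroid.

19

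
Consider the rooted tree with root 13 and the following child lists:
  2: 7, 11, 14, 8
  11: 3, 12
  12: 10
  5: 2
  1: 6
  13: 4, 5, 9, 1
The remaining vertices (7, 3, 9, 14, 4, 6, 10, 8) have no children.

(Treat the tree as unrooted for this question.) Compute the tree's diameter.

7

A longest path is 6 – 1 – 13 – 5 – 2 – 11 – 12 – 10, with 7 edges.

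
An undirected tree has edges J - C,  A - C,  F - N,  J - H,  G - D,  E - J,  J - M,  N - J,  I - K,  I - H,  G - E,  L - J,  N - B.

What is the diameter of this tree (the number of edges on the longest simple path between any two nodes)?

BFS from D reaches K last, at distance 6; BFS from K confirms no node is farther.
Path: D–G–E–J–H–I–K.

6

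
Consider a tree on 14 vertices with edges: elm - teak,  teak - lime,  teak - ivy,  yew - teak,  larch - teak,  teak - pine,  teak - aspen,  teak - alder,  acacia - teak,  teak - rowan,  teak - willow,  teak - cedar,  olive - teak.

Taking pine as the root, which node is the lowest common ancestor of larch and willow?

Path larch→root: larch teak pine; path willow→root: willow teak pine.
First common node: teak.

teak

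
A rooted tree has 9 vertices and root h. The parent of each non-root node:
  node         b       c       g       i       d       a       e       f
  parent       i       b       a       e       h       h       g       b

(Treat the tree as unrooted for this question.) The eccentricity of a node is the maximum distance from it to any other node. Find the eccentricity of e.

Distances from e peak at 4, attained at d.
e–g–a–h–d

4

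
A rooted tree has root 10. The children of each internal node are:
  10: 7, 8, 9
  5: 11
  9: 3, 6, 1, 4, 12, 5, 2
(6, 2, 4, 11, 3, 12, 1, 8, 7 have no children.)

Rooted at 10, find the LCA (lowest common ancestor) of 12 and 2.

Path 12→root: 12 9 10; path 2→root: 2 9 10.
First common node: 9.

9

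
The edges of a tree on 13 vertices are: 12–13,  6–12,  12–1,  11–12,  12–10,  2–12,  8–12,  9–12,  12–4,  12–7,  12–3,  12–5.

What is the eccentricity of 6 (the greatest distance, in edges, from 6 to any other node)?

Distances from 6 peak at 2, attained at 2 (13, 3, 4, 9, 10, 5, 7, 1, 8, 11 also at distance 2).
6–12–2

2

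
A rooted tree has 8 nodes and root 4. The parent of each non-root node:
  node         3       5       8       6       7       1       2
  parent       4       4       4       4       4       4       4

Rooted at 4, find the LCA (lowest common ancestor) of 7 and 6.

Path 7→root: 7 4; path 6→root: 6 4.
First common node: 4.

4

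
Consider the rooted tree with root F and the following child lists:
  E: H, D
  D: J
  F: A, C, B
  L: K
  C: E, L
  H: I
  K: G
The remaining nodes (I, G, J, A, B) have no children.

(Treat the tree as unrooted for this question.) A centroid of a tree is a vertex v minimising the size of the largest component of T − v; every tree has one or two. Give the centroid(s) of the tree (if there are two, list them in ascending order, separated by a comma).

C

If C is removed the pieces have sizes 5, 3, 3, all ≤ ⌊12/2⌋ = 6.
No neighbour of C does as well, so C is the unique centroid.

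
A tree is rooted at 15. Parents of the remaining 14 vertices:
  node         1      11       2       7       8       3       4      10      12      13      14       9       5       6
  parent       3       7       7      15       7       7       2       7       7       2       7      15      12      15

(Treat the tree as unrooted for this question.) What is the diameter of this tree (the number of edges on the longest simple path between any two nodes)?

Starting from 1, a farthest node is 4 at distance 4.
One longest path: 1 - 3 - 7 - 2 - 4.
So the diameter is 4.

4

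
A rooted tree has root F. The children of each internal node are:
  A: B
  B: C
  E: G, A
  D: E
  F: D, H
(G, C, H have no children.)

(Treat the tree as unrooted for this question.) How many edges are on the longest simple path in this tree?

6

A longest path is C - B - A - E - D - F - H, with 6 edges.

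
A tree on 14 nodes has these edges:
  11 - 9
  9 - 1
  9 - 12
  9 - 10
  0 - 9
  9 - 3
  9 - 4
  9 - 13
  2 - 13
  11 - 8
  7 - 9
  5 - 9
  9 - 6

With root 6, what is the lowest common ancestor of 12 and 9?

9

Ancestors of 12 (toward the root): 12, 9, 6.
Ancestors of 9: 9, 6.
The deepest node appearing in both lists is 9.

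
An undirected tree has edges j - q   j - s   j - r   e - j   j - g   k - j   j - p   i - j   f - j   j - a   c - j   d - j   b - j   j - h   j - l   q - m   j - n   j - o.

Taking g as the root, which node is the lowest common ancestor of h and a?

j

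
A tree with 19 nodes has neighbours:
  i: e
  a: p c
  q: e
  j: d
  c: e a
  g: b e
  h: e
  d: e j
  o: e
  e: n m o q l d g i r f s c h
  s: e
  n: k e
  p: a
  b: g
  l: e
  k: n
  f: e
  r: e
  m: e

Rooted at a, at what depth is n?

3

a–c–e–n — 3 edges.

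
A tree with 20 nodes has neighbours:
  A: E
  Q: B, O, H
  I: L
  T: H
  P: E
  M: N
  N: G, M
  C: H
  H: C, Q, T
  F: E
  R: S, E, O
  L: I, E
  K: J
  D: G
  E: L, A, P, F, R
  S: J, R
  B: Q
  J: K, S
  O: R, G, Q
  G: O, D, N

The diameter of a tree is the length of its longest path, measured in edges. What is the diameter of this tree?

7

A longest path is I - L - E - R - O - G - N - M, with 7 edges.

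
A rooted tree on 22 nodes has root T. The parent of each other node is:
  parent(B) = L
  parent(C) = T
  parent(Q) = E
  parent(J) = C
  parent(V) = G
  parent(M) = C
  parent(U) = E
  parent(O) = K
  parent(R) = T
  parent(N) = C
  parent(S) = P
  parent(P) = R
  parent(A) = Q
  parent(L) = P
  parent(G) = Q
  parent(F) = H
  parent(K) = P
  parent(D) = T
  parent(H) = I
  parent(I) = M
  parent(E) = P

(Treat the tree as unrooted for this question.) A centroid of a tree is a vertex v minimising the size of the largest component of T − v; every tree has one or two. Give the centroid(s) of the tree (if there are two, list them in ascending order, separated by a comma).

Delete P: the remaining components have sizes 10, 6, 2, 2, 1. Max 10 ≤ 11, so P is a centroid.
No neighbour of P does as well, so P is the unique centroid.

P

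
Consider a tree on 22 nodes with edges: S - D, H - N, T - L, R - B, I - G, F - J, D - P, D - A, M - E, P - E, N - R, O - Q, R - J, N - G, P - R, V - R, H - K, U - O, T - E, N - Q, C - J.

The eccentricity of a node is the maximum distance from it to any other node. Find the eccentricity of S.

A farthest node from S is U.
The path S-D-P-R-N-Q-O-U has 7 edges.

7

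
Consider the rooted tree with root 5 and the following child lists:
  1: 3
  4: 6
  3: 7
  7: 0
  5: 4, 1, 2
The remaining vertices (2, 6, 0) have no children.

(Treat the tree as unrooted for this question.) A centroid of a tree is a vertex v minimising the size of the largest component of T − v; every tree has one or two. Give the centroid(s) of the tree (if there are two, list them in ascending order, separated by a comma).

If 1 is removed the pieces have sizes 4, 3, all ≤ ⌊8/2⌋ = 4.
5 is adjacent to 1 and is also a centroid (the largest component after removing it is likewise 4).

1, 5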